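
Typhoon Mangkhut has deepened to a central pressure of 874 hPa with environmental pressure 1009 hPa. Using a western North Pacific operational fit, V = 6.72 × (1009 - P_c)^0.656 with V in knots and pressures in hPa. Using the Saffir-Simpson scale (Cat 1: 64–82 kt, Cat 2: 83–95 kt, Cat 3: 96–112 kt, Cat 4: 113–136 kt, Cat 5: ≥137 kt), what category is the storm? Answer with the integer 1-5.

ΔP = 1009 − 874 = 135 hPa.
V ≈ 6.72 × 135^0.656 = 6.72 × 24.97 ≈ 168 kt.
168 kt falls in the Category 5 band.

5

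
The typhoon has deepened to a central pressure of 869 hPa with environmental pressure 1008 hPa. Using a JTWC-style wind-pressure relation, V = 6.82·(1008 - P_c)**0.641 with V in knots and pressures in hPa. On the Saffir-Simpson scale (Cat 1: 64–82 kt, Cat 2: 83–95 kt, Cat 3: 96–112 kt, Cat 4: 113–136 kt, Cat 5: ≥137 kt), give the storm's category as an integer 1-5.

5

ΔP = 1008 − 869 = 139 hPa.
V ≈ 6.82 × 139^0.641 = 6.82 × 23.64 ≈ 161 kt.
161 kt falls in the Category 5 band.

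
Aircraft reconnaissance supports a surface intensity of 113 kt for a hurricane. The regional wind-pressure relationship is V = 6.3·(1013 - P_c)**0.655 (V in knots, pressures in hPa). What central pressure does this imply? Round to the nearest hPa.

931 hPa

ΔP = (V / 6.3)^(1/0.655) = (113/6.3)^1.527.
113/6.3 = 17.937; 17.937^1.527 ≈ 82.05 hPa.
P_c = 1013 − 82.05 = 930.95 ≈ 931 hPa.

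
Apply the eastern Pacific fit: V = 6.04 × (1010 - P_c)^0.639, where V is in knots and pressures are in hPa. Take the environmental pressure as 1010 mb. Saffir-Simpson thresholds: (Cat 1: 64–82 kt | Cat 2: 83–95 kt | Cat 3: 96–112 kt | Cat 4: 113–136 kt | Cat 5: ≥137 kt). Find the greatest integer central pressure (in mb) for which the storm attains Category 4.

912 mb

Category 4 begins at V = 113 kt.
Required ΔP = (113/6.04)^(1/0.639) = 18.709^1.565 ≈ 97.88 mb.
P_c ≤ 1010 − 97.88 = 912.12, so the highest integer P_c is 912 mb.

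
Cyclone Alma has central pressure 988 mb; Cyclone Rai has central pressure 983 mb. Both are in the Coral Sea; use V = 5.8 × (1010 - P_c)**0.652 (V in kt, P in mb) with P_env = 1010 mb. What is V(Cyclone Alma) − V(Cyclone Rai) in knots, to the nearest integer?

-6 kt

Cyclone Alma: ΔP = 22; V ≈ 5.8 × 22^0.652 ≈ 43.52 kt.
Cyclone Rai: ΔP = 27; V ≈ 5.8 × 27^0.652 ≈ 49.74 kt.
Difference ≈ 43.52 − 49.74 = -6.22 → -6 kt.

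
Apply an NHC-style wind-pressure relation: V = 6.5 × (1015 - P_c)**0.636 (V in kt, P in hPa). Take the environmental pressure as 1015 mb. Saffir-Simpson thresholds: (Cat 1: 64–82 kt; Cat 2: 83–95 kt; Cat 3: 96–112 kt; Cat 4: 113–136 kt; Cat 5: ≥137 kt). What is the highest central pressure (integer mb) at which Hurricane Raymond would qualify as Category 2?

960 mb

Category 2 begins at V = 83 kt.
Required ΔP = (83/6.5)^(1/0.636) = 12.769^1.572 ≈ 54.86 mb.
P_c ≤ 1015 − 54.86 = 960.14, so the highest integer P_c is 960 mb.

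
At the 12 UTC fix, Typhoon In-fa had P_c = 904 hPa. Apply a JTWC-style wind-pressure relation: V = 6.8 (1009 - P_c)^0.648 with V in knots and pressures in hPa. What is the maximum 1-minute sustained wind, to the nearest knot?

139 kt

ΔP = 1009 − 904 = 105 hPa.
105^0.648 ≈ 20.405.
V ≈ 6.8 × 20.405 ≈ 138.8 kt.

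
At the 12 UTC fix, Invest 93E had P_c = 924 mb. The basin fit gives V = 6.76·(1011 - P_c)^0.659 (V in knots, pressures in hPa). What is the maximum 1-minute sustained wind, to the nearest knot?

128 kt

ΔP = 1011 − 924 = 87 mb.
87^0.659 ≈ 18.973.
V ≈ 6.76 × 18.973 ≈ 128.3 kt.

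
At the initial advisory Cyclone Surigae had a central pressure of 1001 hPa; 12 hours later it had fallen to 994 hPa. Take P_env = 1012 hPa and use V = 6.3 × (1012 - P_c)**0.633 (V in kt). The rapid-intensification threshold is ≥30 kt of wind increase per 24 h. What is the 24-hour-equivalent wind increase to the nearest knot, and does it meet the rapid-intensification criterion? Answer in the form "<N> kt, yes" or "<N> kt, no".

21 kt, no

V₁: ΔP = 11, V ≈ 6.3 × 11^0.633 ≈ 28.74 kt.
V₂: ΔP = 18, V ≈ 6.3 × 18^0.633 ≈ 39.26 kt.
ΔV over 12 h = 10.52 kt → 24 h equivalent = 10.52 × 24/12 ≈ 21.04 kt.
21 kt < 30 kt ⇒ not rapid intensification.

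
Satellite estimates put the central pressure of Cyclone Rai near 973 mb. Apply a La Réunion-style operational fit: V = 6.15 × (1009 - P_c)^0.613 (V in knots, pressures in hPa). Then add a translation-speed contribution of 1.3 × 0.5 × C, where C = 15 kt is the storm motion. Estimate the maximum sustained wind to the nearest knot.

ΔP = 1009 − 973 = 36 mb.
36^0.613 ≈ 8.995.
V ≈ 6.15 × 8.995 ≈ 55.3 kt.
Translation term: 1.3 × 0.5 × 15 = 9.75 kt.
Corrected V ≈ 65.05 kt → 65 kt.

65 kt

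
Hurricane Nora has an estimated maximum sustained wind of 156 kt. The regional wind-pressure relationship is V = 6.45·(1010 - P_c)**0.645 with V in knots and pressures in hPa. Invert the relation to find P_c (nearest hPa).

870 hPa

ΔP = (V / 6.45)^(1/0.645) = (156/6.45)^1.550.
156/6.45 = 24.186; 24.186^1.550 ≈ 139.66 hPa.
P_c = 1010 − 139.66 = 870.34 ≈ 870 hPa.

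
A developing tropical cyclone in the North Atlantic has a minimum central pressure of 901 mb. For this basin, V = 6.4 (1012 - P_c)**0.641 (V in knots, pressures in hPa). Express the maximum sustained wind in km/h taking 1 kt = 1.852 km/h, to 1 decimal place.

242.6 km/h

ΔP = 1012 − 901 = 111 mb.
V ≈ 6.4 × 111^0.641 = 6.4 × 20.467 ≈ 130.988 kt.
130.988 × 1.852 ≈ 242.59 km/h → 242.6 km/h.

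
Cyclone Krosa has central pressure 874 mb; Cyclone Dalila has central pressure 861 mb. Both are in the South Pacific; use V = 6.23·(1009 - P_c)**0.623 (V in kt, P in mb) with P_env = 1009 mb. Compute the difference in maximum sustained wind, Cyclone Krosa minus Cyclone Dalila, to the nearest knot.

Cyclone Krosa: ΔP = 135; V ≈ 6.23 × 135^0.623 ≈ 132.34 kt.
Cyclone Dalila: ΔP = 148; V ≈ 6.23 × 148^0.623 ≈ 140.14 kt.
Difference ≈ 132.34 − 140.14 = -7.80 → -8 kt.

-8 kt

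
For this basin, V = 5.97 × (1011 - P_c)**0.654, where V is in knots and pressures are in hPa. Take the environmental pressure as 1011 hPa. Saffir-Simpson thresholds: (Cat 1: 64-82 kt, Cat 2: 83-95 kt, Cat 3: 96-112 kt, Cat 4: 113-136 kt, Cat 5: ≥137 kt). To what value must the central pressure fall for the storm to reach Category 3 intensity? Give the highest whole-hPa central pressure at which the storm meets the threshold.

941 hPa

Category 3 begins at V = 96 kt.
Required ΔP = (96/5.97)^(1/0.654) = 16.080^1.529 ≈ 69.90 hPa.
P_c ≤ 1011 − 69.90 = 941.10, so the highest integer P_c is 941 hPa.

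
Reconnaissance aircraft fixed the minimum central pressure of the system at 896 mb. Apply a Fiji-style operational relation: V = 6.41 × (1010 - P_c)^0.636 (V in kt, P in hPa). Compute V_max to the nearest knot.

130 kt

ΔP = 1010 − 896 = 114 mb.
114^0.636 ≈ 20.333.
V ≈ 6.41 × 20.333 ≈ 130.3 kt.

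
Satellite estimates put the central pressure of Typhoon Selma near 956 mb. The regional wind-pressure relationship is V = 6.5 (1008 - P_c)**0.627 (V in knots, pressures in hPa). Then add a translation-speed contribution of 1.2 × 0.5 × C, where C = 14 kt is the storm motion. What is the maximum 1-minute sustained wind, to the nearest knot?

ΔP = 1008 − 956 = 52 mb.
52^0.627 ≈ 11.911.
V ≈ 6.5 × 11.911 ≈ 77.4 kt.
Translation term: 1.2 × 0.5 × 14 = 8.4 kt.
Corrected V ≈ 85.8 kt → 86 kt.

86 kt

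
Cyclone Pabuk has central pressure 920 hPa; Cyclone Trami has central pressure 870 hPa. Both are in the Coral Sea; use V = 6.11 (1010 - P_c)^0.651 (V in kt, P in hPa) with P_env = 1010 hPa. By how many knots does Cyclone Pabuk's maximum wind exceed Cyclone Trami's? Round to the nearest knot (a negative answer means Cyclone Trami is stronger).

Cyclone Pabuk: ΔP = 90; V ≈ 6.11 × 90^0.651 ≈ 114.35 kt.
Cyclone Trami: ΔP = 140; V ≈ 6.11 × 140^0.651 ≈ 152.47 kt.
Difference ≈ 114.35 − 152.47 = -38.12 → -38 kt.

-38 kt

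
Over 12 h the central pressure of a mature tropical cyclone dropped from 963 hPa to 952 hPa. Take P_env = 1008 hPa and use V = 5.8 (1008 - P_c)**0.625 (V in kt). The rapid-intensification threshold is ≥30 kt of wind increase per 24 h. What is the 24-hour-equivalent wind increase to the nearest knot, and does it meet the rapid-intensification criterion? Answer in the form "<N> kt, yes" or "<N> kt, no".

V₁: ΔP = 45, V ≈ 5.8 × 45^0.625 ≈ 62.62 kt.
V₂: ΔP = 56, V ≈ 5.8 × 56^0.625 ≈ 71.79 kt.
ΔV over 12 h = 9.17 kt → 24 h equivalent = 9.17 × 24/12 ≈ 18.34 kt.
18 kt < 30 kt ⇒ not rapid intensification.

18 kt, no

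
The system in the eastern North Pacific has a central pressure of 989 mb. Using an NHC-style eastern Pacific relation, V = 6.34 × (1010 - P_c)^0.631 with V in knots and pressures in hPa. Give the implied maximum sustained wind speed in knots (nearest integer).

43 kt

ΔP = 1010 − 989 = 21 mb.
21^0.631 ≈ 6.828.
V ≈ 6.34 × 6.828 ≈ 43.3 kt.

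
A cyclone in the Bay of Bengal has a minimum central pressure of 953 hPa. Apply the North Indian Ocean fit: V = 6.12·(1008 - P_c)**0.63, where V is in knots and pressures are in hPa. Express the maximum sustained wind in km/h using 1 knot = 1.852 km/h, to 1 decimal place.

ΔP = 1008 − 953 = 55 hPa.
V ≈ 6.12 × 55^0.63 = 6.12 × 12.486 ≈ 76.415 kt.
76.415 × 1.852 ≈ 141.52 km/h → 141.5 km/h.

141.5 km/h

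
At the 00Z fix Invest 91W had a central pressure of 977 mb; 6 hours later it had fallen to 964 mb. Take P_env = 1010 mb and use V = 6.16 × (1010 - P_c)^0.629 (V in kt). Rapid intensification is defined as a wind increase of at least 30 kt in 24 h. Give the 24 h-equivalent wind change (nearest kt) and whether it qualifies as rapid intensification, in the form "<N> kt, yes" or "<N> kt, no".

V₁: ΔP = 33, V ≈ 6.16 × 33^0.629 ≈ 55.56 kt.
V₂: ΔP = 46, V ≈ 6.16 × 46^0.629 ≈ 68.46 kt.
ΔV over 6 h = 12.90 kt → 24 h equivalent = 12.90 × 24/6 ≈ 51.60 kt.
52 kt ≥ 30 kt ⇒ rapid intensification.

52 kt, yes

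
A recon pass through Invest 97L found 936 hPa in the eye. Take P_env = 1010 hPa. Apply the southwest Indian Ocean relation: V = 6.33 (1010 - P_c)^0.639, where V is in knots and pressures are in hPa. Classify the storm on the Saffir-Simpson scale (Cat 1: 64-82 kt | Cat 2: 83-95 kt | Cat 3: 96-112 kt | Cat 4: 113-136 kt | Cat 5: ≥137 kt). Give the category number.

ΔP = 1010 − 936 = 74 hPa.
V ≈ 6.33 × 74^0.639 = 6.33 × 15.65 ≈ 99 kt.
99 kt falls in the Category 3 band.

3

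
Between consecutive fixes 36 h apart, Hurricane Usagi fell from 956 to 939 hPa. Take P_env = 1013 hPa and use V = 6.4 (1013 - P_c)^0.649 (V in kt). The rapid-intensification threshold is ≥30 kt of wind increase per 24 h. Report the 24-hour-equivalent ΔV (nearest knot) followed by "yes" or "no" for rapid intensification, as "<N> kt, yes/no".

11 kt, no

V₁: ΔP = 57, V ≈ 6.4 × 57^0.649 ≈ 88.26 kt.
V₂: ΔP = 74, V ≈ 6.4 × 74^0.649 ≈ 104.55 kt.
ΔV over 36 h = 16.29 kt → 24 h equivalent = 16.29 × 24/36 ≈ 10.86 kt.
11 kt < 30 kt ⇒ not rapid intensification.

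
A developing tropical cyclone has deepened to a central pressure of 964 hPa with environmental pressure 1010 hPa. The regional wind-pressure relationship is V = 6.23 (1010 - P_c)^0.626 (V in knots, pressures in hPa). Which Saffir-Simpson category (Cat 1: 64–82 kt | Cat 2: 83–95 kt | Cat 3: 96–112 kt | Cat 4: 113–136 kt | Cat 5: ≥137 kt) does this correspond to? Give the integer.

ΔP = 1010 − 964 = 46 hPa.
V ≈ 6.23 × 46^0.626 = 6.23 × 10.99 ≈ 68 kt.
68 kt falls in the Category 1 band.

1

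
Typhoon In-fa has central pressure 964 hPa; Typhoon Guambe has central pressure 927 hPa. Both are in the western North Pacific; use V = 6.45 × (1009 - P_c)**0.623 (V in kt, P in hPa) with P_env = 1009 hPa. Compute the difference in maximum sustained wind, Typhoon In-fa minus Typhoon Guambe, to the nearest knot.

-31 kt

Typhoon In-fa: ΔP = 45; V ≈ 6.45 × 45^0.623 ≈ 69.11 kt.
Typhoon Guambe: ΔP = 82; V ≈ 6.45 × 82^0.623 ≈ 100.43 kt.
Difference ≈ 69.11 − 100.43 = -31.32 → -31 kt.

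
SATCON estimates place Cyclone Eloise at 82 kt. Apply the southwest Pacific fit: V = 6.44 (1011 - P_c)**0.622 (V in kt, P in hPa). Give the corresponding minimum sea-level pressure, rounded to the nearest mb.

951 mb

ΔP = (V / 6.44)^(1/0.622) = (82/6.44)^1.608.
82/6.44 = 12.733; 12.733^1.608 ≈ 59.76 mb.
P_c = 1011 − 59.76 = 951.24 ≈ 951 mb.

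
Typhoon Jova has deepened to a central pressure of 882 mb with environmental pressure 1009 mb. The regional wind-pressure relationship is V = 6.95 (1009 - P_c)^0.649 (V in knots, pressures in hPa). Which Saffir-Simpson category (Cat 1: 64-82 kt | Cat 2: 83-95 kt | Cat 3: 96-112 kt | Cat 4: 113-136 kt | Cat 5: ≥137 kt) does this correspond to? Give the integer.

ΔP = 1009 − 882 = 127 mb.
V ≈ 6.95 × 127^0.649 = 6.95 × 23.19 ≈ 161 kt.
161 kt falls in the Category 5 band.

5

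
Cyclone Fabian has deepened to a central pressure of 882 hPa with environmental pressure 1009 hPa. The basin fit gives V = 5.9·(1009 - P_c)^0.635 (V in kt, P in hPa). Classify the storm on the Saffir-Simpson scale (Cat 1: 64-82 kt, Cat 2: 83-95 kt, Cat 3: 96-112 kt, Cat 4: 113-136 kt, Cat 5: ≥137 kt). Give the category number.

4

ΔP = 1009 − 882 = 127 hPa.
V ≈ 5.9 × 127^0.635 = 5.9 × 21.67 ≈ 128 kt.
128 kt falls in the Category 4 band.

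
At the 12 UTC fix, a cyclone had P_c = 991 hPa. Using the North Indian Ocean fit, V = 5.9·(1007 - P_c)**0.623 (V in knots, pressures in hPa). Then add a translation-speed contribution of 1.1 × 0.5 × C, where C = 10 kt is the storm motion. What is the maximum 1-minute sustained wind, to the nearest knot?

ΔP = 1007 − 991 = 16 hPa.
16^0.623 ≈ 5.626.
V ≈ 5.9 × 5.626 ≈ 33.2 kt.
Translation term: 1.1 × 0.5 × 10 = 5.5 kt.
Corrected V ≈ 38.7 kt → 39 kt.

39 kt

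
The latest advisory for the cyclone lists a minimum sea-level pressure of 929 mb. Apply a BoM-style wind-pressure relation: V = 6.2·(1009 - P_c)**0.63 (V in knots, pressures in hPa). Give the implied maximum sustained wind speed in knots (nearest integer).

98 kt

ΔP = 1009 − 929 = 80 mb.
80^0.63 ≈ 15.811.
V ≈ 6.2 × 15.811 ≈ 98.0 kt.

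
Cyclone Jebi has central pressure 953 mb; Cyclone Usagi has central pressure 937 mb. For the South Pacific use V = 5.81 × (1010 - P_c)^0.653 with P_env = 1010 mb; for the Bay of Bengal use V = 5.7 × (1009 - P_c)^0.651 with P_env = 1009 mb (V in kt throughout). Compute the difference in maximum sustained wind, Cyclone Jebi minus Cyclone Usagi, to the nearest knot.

Cyclone Jebi: ΔP = 57; V ≈ 5.81 × 57^0.653 ≈ 81.43 kt.
Cyclone Usagi: ΔP = 72; V ≈ 5.7 × 72^0.651 ≈ 92.26 kt.
Difference ≈ 81.43 − 92.26 = -10.83 → -11 kt.

-11 kt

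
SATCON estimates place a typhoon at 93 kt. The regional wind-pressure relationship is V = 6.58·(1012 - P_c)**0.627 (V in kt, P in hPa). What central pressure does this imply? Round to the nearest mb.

ΔP = (V / 6.58)^(1/0.627) = (93/6.58)^1.595.
93/6.58 = 14.134; 14.134^1.595 ≈ 68.32 mb.
P_c = 1012 − 68.32 = 943.68 ≈ 944 mb.

944 mb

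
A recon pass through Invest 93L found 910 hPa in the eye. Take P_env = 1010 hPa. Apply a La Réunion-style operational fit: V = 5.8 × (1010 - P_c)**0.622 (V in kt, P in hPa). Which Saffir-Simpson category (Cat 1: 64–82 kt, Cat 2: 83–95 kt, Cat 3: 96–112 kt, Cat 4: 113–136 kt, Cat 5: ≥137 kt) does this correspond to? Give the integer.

3

ΔP = 1010 − 910 = 100 hPa.
V ≈ 5.8 × 100^0.622 = 5.8 × 17.54 ≈ 102 kt.
102 kt falls in the Category 3 band.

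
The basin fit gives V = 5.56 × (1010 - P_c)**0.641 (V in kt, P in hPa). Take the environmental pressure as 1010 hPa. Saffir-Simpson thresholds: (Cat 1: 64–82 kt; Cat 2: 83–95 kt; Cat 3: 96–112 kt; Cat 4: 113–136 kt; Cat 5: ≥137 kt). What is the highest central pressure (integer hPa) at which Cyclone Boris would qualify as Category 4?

900 hPa

Category 4 begins at V = 113 kt.
Required ΔP = (113/5.56)^(1/0.641) = 20.324^1.560 ≈ 109.79 hPa.
P_c ≤ 1010 − 109.79 = 900.21, so the highest integer P_c is 900 hPa.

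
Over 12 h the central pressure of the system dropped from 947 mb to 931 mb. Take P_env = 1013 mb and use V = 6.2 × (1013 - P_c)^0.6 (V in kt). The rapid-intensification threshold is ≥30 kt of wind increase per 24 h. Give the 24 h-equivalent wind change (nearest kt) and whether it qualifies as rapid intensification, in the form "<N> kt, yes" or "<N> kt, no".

21 kt, no

V₁: ΔP = 66, V ≈ 6.2 × 66^0.6 ≈ 76.58 kt.
V₂: ΔP = 82, V ≈ 6.2 × 82^0.6 ≈ 87.23 kt.
ΔV over 12 h = 10.65 kt → 24 h equivalent = 10.65 × 24/12 ≈ 21.30 kt.
21 kt < 30 kt ⇒ not rapid intensification.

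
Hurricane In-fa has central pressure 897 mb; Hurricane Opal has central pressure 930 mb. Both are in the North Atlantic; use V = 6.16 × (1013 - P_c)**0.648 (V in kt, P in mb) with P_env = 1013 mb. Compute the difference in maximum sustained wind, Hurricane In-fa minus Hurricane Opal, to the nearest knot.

Hurricane In-fa: ΔP = 116; V ≈ 6.16 × 116^0.648 ≈ 134.08 kt.
Hurricane Opal: ΔP = 83; V ≈ 6.16 × 83^0.648 ≈ 107.93 kt.
Difference ≈ 134.08 − 107.93 = 26.15 → 26 kt.

26 kt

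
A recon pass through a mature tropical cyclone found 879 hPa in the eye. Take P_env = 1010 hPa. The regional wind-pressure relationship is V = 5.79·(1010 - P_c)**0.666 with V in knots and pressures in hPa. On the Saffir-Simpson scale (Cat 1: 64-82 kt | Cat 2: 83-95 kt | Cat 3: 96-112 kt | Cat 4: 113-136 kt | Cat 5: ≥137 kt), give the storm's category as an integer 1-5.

ΔP = 1010 − 879 = 131 hPa.
V ≈ 5.79 × 131^0.666 = 5.79 × 25.71 ≈ 149 kt.
149 kt falls in the Category 5 band.

5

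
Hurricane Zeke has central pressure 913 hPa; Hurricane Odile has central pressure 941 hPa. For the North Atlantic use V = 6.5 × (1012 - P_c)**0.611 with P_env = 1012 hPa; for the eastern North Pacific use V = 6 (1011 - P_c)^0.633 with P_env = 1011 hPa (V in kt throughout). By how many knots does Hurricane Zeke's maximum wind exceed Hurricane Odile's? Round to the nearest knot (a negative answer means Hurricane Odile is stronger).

19 kt

Hurricane Zeke: ΔP = 99; V ≈ 6.5 × 99^0.611 ≈ 107.71 kt.
Hurricane Odile: ΔP = 70; V ≈ 6 × 70^0.633 ≈ 88.33 kt.
Difference ≈ 107.71 − 88.33 = 19.38 → 19 kt.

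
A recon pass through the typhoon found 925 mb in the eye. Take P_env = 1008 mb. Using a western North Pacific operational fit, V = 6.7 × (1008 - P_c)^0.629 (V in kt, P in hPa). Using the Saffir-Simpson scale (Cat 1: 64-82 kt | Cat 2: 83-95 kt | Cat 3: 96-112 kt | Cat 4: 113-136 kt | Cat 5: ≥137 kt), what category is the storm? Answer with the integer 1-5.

ΔP = 1008 − 925 = 83 mb.
V ≈ 6.7 × 83^0.629 = 6.7 × 16.11 ≈ 108 kt.
108 kt falls in the Category 3 band.

3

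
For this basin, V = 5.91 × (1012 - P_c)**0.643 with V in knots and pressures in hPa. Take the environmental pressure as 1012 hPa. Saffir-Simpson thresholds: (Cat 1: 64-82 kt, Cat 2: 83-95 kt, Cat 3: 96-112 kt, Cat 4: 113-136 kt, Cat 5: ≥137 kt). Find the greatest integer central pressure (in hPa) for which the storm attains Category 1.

971 hPa

Category 1 begins at V = 64 kt.
Required ΔP = (64/5.91)^(1/0.643) = 10.829^1.555 ≈ 40.65 hPa.
P_c ≤ 1012 − 40.65 = 971.35, so the highest integer P_c is 971 hPa.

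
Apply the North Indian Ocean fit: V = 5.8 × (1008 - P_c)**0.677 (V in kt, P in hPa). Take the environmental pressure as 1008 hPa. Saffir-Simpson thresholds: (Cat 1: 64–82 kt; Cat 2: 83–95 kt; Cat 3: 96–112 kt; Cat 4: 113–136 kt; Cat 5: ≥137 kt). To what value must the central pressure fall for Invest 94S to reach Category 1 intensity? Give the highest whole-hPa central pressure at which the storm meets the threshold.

973 hPa

Category 1 begins at V = 64 kt.
Required ΔP = (64/5.8)^(1/0.677) = 11.034^1.477 ≈ 34.69 hPa.
P_c ≤ 1008 − 34.69 = 973.31, so the highest integer P_c is 973 hPa.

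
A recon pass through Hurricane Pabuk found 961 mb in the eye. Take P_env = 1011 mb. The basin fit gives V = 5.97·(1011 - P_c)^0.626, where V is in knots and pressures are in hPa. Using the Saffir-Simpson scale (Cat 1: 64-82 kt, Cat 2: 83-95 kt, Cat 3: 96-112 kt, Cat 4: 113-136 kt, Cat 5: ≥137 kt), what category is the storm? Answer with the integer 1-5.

1

ΔP = 1011 − 961 = 50 mb.
V ≈ 5.97 × 50^0.626 = 5.97 × 11.58 ≈ 69 kt.
69 kt falls in the Category 1 band.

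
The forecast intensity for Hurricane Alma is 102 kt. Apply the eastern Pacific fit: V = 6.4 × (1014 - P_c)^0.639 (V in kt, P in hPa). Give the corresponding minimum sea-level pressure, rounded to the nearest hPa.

938 hPa

ΔP = (V / 6.4)^(1/0.639) = (102/6.4)^1.565.
102/6.4 = 15.938; 15.938^1.565 ≈ 76.16 hPa.
P_c = 1014 − 76.16 = 937.84 ≈ 938 hPa.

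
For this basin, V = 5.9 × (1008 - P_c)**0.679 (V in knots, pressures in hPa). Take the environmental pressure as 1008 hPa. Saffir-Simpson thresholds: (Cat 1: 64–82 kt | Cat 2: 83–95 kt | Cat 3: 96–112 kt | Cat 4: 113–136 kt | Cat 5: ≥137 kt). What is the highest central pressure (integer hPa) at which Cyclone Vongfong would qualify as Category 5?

Category 5 begins at V = 137 kt.
Required ΔP = (137/5.9)^(1/0.679) = 23.220^1.473 ≈ 102.70 hPa.
P_c ≤ 1008 − 102.70 = 905.30, so the highest integer P_c is 905 hPa.

905 hPa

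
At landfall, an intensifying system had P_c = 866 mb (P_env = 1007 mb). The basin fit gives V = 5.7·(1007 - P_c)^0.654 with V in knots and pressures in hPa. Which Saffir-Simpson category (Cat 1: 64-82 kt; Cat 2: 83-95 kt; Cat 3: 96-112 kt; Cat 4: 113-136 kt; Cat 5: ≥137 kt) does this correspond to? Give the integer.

5

ΔP = 1007 − 866 = 141 mb.
V ≈ 5.7 × 141^0.654 = 5.7 × 25.44 ≈ 145 kt.
145 kt falls in the Category 5 band.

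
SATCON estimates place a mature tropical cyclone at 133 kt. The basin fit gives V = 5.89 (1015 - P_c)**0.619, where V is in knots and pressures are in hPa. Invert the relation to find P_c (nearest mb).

861 mb

ΔP = (V / 5.89)^(1/0.619) = (133/5.89)^1.616.
133/5.89 = 22.581; 22.581^1.616 ≈ 153.81 mb.
P_c = 1015 − 153.81 = 861.19 ≈ 861 mb.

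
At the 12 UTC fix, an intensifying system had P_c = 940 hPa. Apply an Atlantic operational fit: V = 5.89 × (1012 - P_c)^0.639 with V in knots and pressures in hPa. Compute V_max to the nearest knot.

ΔP = 1012 − 940 = 72 hPa.
72^0.639 ≈ 15.376.
V ≈ 5.89 × 15.376 ≈ 90.6 kt.

91 kt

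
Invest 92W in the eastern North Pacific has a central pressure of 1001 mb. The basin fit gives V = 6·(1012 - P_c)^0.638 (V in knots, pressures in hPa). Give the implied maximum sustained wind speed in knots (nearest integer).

28 kt

ΔP = 1012 − 1001 = 11 mb.
11^0.638 ≈ 4.618.
V ≈ 6 × 4.618 ≈ 27.7 kt.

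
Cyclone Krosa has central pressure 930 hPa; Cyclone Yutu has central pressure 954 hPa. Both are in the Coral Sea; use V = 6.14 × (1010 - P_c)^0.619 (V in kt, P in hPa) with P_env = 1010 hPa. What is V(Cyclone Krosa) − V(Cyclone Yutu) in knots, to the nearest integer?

18 kt

Cyclone Krosa: ΔP = 80; V ≈ 6.14 × 80^0.619 ≈ 92.51 kt.
Cyclone Yutu: ΔP = 56; V ≈ 6.14 × 56^0.619 ≈ 74.18 kt.
Difference ≈ 92.51 − 74.18 = 18.33 → 18 kt.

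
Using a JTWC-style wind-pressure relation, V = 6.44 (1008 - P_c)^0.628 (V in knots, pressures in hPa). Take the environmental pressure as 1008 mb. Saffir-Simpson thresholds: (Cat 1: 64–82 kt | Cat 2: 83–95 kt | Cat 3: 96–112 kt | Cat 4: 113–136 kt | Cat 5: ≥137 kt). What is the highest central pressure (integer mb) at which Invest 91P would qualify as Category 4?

912 mb

Category 4 begins at V = 113 kt.
Required ΔP = (113/6.44)^(1/0.628) = 17.547^1.592 ≈ 95.76 mb.
P_c ≤ 1008 − 95.76 = 912.24, so the highest integer P_c is 912 mb.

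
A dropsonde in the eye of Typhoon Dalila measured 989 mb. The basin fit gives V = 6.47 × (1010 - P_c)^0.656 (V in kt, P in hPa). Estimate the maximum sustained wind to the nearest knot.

ΔP = 1010 − 989 = 21 mb.
21^0.656 ≈ 7.368.
V ≈ 6.47 × 7.368 ≈ 47.7 kt.

48 kt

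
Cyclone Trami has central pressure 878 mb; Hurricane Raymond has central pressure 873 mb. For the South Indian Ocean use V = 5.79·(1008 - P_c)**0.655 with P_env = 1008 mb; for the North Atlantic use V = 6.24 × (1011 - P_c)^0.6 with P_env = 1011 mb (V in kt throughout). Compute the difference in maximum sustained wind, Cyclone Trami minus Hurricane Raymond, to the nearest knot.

20 kt

Cyclone Trami: ΔP = 130; V ≈ 5.79 × 130^0.655 ≈ 140.38 kt.
Hurricane Raymond: ΔP = 138; V ≈ 6.24 × 138^0.6 ≈ 119.98 kt.
Difference ≈ 140.38 − 119.98 = 20.40 → 20 kt.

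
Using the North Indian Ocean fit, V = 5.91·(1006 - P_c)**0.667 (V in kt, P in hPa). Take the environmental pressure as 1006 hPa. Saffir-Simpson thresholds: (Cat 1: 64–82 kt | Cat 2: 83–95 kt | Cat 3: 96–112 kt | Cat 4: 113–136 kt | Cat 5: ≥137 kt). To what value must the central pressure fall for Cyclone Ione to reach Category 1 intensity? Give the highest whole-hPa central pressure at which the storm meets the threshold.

Category 1 begins at V = 64 kt.
Required ΔP = (64/5.91)^(1/0.667) = 10.829^1.499 ≈ 35.57 hPa.
P_c ≤ 1006 − 35.57 = 970.43, so the highest integer P_c is 970 hPa.

970 hPa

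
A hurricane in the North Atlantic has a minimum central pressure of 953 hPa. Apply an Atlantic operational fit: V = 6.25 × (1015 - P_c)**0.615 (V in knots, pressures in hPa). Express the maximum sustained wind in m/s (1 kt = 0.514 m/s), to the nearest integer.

ΔP = 1015 − 953 = 62 hPa.
V ≈ 6.25 × 62^0.615 = 6.25 × 12.657 ≈ 79.104 kt.
79.104 × 0.514 ≈ 40.66 m/s → 41 m/s.

41 m/s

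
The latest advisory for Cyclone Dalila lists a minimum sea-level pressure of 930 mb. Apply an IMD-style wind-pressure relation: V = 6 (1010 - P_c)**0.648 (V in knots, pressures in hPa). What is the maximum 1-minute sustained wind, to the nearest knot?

ΔP = 1010 − 930 = 80 mb.
80^0.648 ≈ 17.108.
V ≈ 6 × 17.108 ≈ 102.6 kt.

103 kt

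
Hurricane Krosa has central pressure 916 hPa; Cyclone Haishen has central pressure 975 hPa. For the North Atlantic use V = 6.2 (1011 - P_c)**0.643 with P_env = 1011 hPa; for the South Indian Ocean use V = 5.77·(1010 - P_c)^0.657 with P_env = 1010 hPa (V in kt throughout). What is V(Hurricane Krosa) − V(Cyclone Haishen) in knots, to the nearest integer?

56 kt

Hurricane Krosa: ΔP = 95; V ≈ 6.2 × 95^0.643 ≈ 115.90 kt.
Cyclone Haishen: ΔP = 35; V ≈ 5.77 × 35^0.657 ≈ 59.65 kt.
Difference ≈ 115.90 − 59.65 = 56.25 → 56 kt.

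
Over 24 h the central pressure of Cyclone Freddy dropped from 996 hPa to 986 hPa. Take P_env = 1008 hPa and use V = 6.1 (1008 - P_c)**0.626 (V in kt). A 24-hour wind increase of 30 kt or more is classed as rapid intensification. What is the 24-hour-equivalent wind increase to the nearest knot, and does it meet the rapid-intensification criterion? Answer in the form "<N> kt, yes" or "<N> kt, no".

V₁: ΔP = 12, V ≈ 6.1 × 12^0.626 ≈ 28.90 kt.
V₂: ΔP = 22, V ≈ 6.1 × 22^0.626 ≈ 42.24 kt.
ΔV over 24 h = 13.34 kt → 24 h equivalent = 13.34 × 24/24 ≈ 13.34 kt.
13 kt < 30 kt ⇒ not rapid intensification.

13 kt, no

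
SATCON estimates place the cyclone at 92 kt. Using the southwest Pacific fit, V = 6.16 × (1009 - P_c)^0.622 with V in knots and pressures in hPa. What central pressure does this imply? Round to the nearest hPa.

932 hPa

ΔP = (V / 6.16)^(1/0.622) = (92/6.16)^1.608.
92/6.16 = 14.935; 14.935^1.608 ≈ 77.23 hPa.
P_c = 1009 − 77.23 = 931.77 ≈ 932 hPa.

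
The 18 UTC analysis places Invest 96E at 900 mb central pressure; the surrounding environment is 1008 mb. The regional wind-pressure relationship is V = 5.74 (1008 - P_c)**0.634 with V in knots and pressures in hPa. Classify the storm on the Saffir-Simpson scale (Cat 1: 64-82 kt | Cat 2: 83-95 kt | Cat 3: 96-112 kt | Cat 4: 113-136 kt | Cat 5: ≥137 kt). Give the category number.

3

ΔP = 1008 − 900 = 108 mb.
V ≈ 5.74 × 108^0.634 = 5.74 × 19.46 ≈ 112 kt.
112 kt falls in the Category 3 band.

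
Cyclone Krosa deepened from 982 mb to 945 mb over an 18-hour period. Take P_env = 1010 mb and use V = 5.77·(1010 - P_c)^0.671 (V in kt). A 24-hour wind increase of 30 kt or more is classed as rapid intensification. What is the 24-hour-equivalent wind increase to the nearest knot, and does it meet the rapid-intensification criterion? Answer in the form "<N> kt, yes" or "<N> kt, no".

55 kt, yes

V₁: ΔP = 28, V ≈ 5.77 × 28^0.671 ≈ 53.98 kt.
V₂: ΔP = 65, V ≈ 5.77 × 65^0.671 ≈ 94.98 kt.
ΔV over 18 h = 41.00 kt → 24 h equivalent = 41.00 × 24/18 ≈ 54.67 kt.
55 kt ≥ 30 kt ⇒ rapid intensification.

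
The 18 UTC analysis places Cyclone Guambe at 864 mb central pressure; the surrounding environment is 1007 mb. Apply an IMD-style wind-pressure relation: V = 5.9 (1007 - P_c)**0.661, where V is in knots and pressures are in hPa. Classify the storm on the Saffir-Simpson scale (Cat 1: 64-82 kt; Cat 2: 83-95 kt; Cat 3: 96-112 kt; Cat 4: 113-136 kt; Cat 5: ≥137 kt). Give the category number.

ΔP = 1007 − 864 = 143 mb.
V ≈ 5.9 × 143^0.661 = 5.9 × 26.59 ≈ 157 kt.
157 kt falls in the Category 5 band.

5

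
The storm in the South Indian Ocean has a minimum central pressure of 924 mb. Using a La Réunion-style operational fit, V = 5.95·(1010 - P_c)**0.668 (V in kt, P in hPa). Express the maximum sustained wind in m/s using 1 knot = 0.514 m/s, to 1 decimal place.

ΔP = 1010 − 924 = 86 mb.
V ≈ 5.95 × 86^0.668 = 5.95 × 19.599 ≈ 116.617 kt.
116.617 × 0.514 ≈ 59.94 m/s → 59.9 m/s.

59.9 m/s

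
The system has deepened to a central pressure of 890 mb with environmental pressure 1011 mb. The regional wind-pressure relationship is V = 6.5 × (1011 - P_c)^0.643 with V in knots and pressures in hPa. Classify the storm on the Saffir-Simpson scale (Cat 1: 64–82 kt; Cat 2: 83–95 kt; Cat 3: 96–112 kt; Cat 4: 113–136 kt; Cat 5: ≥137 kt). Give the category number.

ΔP = 1011 − 890 = 121 mb.
V ≈ 6.5 × 121^0.643 = 6.5 × 21.84 ≈ 142 kt.
142 kt falls in the Category 5 band.

5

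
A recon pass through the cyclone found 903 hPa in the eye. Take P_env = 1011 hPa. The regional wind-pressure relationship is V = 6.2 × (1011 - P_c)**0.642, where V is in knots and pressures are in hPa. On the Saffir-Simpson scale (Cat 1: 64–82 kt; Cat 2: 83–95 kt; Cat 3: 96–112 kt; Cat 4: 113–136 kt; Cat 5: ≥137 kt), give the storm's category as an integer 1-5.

ΔP = 1011 − 903 = 108 hPa.
V ≈ 6.2 × 108^0.642 = 6.2 × 20.20 ≈ 125 kt.
125 kt falls in the Category 4 band.

4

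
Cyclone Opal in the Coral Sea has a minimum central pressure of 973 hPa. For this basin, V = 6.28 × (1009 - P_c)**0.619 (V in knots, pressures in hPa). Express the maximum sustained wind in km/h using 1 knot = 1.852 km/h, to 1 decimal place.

ΔP = 1009 − 973 = 36 hPa.
V ≈ 6.28 × 36^0.619 = 6.28 × 9.191 ≈ 57.718 kt.
57.718 × 1.852 ≈ 106.89 km/h → 106.9 km/h.

106.9 km/h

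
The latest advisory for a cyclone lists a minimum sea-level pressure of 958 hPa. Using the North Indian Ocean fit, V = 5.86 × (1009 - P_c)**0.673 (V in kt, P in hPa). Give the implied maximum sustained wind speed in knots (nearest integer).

83 kt

ΔP = 1009 − 958 = 51 hPa.
51^0.673 ≈ 14.099.
V ≈ 5.86 × 14.099 ≈ 82.6 kt.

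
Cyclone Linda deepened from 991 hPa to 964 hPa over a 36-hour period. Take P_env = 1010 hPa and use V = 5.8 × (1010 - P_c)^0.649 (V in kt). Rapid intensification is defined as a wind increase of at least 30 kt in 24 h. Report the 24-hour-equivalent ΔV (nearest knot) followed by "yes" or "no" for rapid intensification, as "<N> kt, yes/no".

V₁: ΔP = 19, V ≈ 5.8 × 19^0.649 ≈ 39.20 kt.
V₂: ΔP = 46, V ≈ 5.8 × 46^0.649 ≈ 69.59 kt.
ΔV over 36 h = 30.39 kt → 24 h equivalent = 30.39 × 24/36 ≈ 20.26 kt.
20 kt < 30 kt ⇒ not rapid intensification.

20 kt, no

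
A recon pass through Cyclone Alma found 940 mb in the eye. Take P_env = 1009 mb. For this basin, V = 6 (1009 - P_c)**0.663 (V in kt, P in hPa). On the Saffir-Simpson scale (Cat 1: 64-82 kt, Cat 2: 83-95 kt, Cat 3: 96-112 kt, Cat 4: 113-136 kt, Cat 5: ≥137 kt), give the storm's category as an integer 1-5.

3

ΔP = 1009 − 940 = 69 mb.
V ≈ 6 × 69^0.663 = 6 × 16.56 ≈ 99 kt.
99 kt falls in the Category 3 band.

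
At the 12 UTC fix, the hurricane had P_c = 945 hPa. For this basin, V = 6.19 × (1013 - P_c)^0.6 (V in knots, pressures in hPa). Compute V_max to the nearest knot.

78 kt

ΔP = 1013 − 945 = 68 hPa.
68^0.6 ≈ 12.575.
V ≈ 6.19 × 12.575 ≈ 77.8 kt.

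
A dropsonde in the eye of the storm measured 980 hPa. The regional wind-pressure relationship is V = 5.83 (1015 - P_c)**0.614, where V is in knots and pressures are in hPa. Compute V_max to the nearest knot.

ΔP = 1015 − 980 = 35 hPa.
35^0.614 ≈ 8.873.
V ≈ 5.83 × 8.873 ≈ 51.7 kt.

52 kt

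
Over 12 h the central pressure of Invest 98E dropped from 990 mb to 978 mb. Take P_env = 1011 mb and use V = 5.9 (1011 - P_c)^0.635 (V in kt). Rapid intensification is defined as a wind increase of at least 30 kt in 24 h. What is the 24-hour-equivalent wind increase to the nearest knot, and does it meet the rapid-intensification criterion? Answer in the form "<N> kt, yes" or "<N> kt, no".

V₁: ΔP = 21, V ≈ 5.9 × 21^0.635 ≈ 40.78 kt.
V₂: ΔP = 33, V ≈ 5.9 × 33^0.635 ≈ 54.34 kt.
ΔV over 12 h = 13.56 kt → 24 h equivalent = 13.56 × 24/12 ≈ 27.12 kt.
27 kt < 30 kt ⇒ not rapid intensification.

27 kt, no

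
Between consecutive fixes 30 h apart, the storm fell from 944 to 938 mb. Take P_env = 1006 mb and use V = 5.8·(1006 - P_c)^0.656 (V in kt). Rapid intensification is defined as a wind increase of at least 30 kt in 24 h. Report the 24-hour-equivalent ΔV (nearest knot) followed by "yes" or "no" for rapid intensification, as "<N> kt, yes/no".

V₁: ΔP = 62, V ≈ 5.8 × 62^0.656 ≈ 86.94 kt.
V₂: ΔP = 68, V ≈ 5.8 × 68^0.656 ≈ 92.37 kt.
ΔV over 30 h = 5.43 kt → 24 h equivalent = 5.43 × 24/30 ≈ 4.34 kt.
4 kt < 30 kt ⇒ not rapid intensification.

4 kt, no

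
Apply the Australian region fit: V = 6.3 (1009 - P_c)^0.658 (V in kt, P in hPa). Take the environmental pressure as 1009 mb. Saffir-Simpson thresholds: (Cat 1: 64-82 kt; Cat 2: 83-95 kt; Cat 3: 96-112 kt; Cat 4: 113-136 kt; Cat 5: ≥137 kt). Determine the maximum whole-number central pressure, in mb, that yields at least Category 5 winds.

901 mb

Category 5 begins at V = 137 kt.
Required ΔP = (137/6.3)^(1/0.658) = 21.746^1.520 ≈ 107.77 mb.
P_c ≤ 1009 − 107.77 = 901.23, so the highest integer P_c is 901 mb.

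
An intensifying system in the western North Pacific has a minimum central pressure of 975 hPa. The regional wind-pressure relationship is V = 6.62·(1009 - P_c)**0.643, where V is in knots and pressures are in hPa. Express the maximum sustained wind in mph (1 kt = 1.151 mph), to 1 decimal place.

73.6 mph

ΔP = 1009 − 975 = 34 hPa.
V ≈ 6.62 × 34^0.643 = 6.62 × 9.655 ≈ 63.914 kt.
63.914 × 1.151 ≈ 73.57 mph → 73.6 mph.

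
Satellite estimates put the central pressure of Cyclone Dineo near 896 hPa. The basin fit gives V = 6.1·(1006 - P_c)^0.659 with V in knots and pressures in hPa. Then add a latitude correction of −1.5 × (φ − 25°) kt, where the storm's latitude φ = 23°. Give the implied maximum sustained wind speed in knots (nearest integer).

138 kt

ΔP = 1006 − 896 = 110 hPa.
110^0.659 ≈ 22.145.
V ≈ 6.1 × 22.145 ≈ 135.1 kt.
Latitude correction: −1.5 × (23 − 25) = 3 kt.
Corrected V ≈ 138.1 kt → 138 kt.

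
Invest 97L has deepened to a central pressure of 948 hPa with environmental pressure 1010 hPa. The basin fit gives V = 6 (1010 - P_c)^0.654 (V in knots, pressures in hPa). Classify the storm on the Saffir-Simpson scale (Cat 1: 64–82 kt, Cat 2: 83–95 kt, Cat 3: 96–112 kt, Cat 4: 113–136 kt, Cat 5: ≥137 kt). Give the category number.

2

ΔP = 1010 − 948 = 62 hPa.
V ≈ 6 × 62^0.654 = 6 × 14.87 ≈ 89 kt.
89 kt falls in the Category 2 band.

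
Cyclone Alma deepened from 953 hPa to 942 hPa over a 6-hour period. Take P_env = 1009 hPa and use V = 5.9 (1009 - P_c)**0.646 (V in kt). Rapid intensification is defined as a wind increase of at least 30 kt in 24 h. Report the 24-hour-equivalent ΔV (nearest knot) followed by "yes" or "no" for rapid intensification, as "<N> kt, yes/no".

V₁: ΔP = 56, V ≈ 5.9 × 56^0.646 ≈ 79.47 kt.
V₂: ΔP = 67, V ≈ 5.9 × 67^0.646 ≈ 89.23 kt.
ΔV over 6 h = 9.76 kt → 24 h equivalent = 9.76 × 24/6 ≈ 39.04 kt.
39 kt ≥ 30 kt ⇒ rapid intensification.

39 kt, yes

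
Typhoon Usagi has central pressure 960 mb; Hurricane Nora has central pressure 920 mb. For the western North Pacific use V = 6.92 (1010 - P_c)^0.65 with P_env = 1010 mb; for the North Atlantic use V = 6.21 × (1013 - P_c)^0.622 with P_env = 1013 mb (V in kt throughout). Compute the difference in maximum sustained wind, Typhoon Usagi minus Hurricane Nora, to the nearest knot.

Typhoon Usagi: ΔP = 50; V ≈ 6.92 × 50^0.65 ≈ 87.99 kt.
Hurricane Nora: ΔP = 93; V ≈ 6.21 × 93^0.622 ≈ 104.11 kt.
Difference ≈ 87.99 − 104.11 = -16.12 → -16 kt.

-16 kt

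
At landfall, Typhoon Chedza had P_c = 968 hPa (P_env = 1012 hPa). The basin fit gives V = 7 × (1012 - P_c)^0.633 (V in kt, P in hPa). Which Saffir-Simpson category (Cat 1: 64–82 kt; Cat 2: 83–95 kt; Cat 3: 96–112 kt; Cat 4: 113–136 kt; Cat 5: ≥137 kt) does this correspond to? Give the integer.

ΔP = 1012 − 968 = 44 hPa.
V ≈ 7 × 44^0.633 = 7 × 10.97 ≈ 77 kt.
77 kt falls in the Category 1 band.

1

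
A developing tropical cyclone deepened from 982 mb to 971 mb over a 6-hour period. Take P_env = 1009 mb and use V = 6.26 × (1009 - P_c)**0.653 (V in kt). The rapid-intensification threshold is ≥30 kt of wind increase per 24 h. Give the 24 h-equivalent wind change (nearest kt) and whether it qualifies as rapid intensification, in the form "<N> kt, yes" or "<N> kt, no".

V₁: ΔP = 27, V ≈ 6.26 × 27^0.653 ≈ 53.86 kt.
V₂: ΔP = 38, V ≈ 6.26 × 38^0.653 ≈ 67.32 kt.
ΔV over 6 h = 13.46 kt → 24 h equivalent = 13.46 × 24/6 ≈ 53.84 kt.
54 kt ≥ 30 kt ⇒ rapid intensification.

54 kt, yes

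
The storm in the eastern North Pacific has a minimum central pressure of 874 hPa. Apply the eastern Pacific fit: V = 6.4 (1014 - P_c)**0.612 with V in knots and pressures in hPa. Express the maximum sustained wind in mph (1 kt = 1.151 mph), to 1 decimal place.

151.6 mph

ΔP = 1014 − 874 = 140 hPa.
V ≈ 6.4 × 140^0.612 = 6.4 × 20.579 ≈ 131.707 kt.
131.707 × 1.151 ≈ 151.60 mph → 151.6 mph.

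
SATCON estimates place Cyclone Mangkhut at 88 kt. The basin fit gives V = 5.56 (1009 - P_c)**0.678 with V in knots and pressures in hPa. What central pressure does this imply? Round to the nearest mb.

950 mb

ΔP = (V / 5.56)^(1/0.678) = (88/5.56)^1.475.
88/5.56 = 15.827; 15.827^1.475 ≈ 58.75 mb.
P_c = 1009 − 58.75 = 950.25 ≈ 950 mb.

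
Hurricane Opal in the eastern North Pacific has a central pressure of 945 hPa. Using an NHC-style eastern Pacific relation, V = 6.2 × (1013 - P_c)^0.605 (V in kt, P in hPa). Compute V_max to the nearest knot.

80 kt

ΔP = 1013 − 945 = 68 hPa.
68^0.605 ≈ 12.843.
V ≈ 6.2 × 12.843 ≈ 79.6 kt.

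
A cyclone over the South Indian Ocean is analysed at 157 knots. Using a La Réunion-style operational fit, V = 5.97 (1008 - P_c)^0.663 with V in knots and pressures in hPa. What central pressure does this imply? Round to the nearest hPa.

869 hPa

ΔP = (V / 5.97)^(1/0.663) = (157/5.97)^1.508.
157/5.97 = 26.298; 26.298^1.508 ≈ 138.57 hPa.
P_c = 1008 − 138.57 = 869.43 ≈ 869 hPa.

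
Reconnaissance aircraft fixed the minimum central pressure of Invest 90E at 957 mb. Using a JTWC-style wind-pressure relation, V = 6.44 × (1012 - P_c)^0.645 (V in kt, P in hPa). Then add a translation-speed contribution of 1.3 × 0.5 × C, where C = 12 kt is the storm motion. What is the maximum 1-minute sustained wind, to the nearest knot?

93 kt

ΔP = 1012 − 957 = 55 mb.
55^0.645 ≈ 13.260.
V ≈ 6.44 × 13.260 ≈ 85.4 kt.
Translation term: 1.3 × 0.5 × 12 = 7.8 kt.
Corrected V ≈ 93.2 kt → 93 kt.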